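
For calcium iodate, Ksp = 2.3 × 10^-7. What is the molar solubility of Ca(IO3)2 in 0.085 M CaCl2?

Ca(IO3)2(s) <=> Ca^2+(aq) + 2 IO3^-(aq)
Ksp = [Ca^2+][IO3^-]^2
Let s be the molar solubility in this solution. [Ca^2+] = 0.085 + s ≈ 0.085, [IO3^-] = 2s (common-ion effect: Ca^2+ is already 0.085 M).
Ksp ≈ 0.085 × (2s)^2
s = 8.2 x 10^-4 M
Check: s = 8.2 × 10^-4 ≪ 0.085, so the approximation is valid.

8.2e-4 M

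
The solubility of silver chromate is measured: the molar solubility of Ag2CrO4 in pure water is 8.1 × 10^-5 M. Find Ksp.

2.1 x 10^-12

Ag2CrO4(s) <=> 2 Ag^+(aq) + CrO4^2-(aq)
With molar solubility s: [Ag^+] = 2s, [CrO4^2-] = s.
Ksp = [Ag^+]^2[CrO4^2-]
So Ksp = (2s)^2 × s = 4s^3
With s = 8.1 × 10^-5: Ksp = 2.1 × 10^-12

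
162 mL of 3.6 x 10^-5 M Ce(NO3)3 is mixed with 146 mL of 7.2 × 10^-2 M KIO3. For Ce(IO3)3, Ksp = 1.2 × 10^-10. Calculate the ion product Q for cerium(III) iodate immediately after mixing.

Total volume = 162 + 146 = 308 mL.
[Ce^3+] = 3.6 x 10^-5 × (162/308) = 1.89 × 10^-5 M
[IO3^-] = 7.2 × 10^-2 × (146/308) = 3.41 × 10^-2 M
Ce(IO3)3(s) ⇌ Ce^3+(aq) + 3 IO3^-(aq), so Q = [Ce^3+][IO3^-]^3
Q = (1.89 × 10^-5)(3.41 × 10^-2)^3 = 7.5 x 10^-10
Q > Ksp, so Ce(IO3)3 will precipitate.

Q = 7.5 × 10^-10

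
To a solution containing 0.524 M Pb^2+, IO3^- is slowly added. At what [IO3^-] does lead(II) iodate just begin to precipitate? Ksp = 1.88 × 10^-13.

[IO3^-] ≈ 5.99 x 10^-7 M

Pb(IO3)2(s) ⇌ Pb^2+ + 2 IO3^-
Ksp = [Pb^2+][IO3^-]^2
Precipitation begins when Q = Ksp. With [Pb^2+] = 0.524 M:
1.88 × 10^-13 = (0.524) × [IO3^-]^2
[IO3^-] = (1.88 × 10^-13 / 5.24 x 10^-1)^(1/2) = 5.99 x 10^-7 M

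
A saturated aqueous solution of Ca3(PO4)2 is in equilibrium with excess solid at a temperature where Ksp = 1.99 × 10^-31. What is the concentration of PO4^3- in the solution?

Ca3(PO4)2(s) <=> 3 Ca^2+(aq) + 2 PO4^3-(aq)
Ksp = [Ca^2+]^3[PO4^3-]^2
With molar solubility s: [Ca^2+] = 3s, [PO4^3-] = 2s.
Substituting: Ksp = (3s)^3(2s)^2 = 108s^5
s^5 = 1.99 × 10^-31 / 108, so s = 2.838 × 10^-7 M
[PO4^3-] = 2s = 5.68 x 10^-7 M

[PO4^3-] ≈ 5.68 x 10^-7 M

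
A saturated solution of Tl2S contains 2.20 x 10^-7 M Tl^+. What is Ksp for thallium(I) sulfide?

Ksp ≈ 5.32 x 10^-21

Tl2S(s) ⇌ 2 Tl^+(aq) + S^2-(aq)
Stoichiometry gives [S^2-] = (1/2)[Tl^+] = 1.100 × 10^-7 M.
Ksp = [Tl^+]^2[S^2-]
Ksp = (2.20 x 10^-7)^2 × 1.100 x 10^-7 = 5.32 × 10^-21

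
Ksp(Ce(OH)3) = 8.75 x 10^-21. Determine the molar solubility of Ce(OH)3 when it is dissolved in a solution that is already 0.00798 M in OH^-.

Ce(OH)3(s) ⇌ Ce^3+(aq) + 3 OH^-(aq)
Ksp = [Ce^3+][OH^-]^3
Let s = moles of Ce(OH)3 that dissolve per litre. [Ce^3+] = s, [OH^-] = 0.00798 + 3s ≈ 0.00798 (since the OH^- already present dominates).
Ksp ≈ s × (0.00798)^3
s = 1.72 × 10^-14 M
Check: 3s = 5.2 × 10^-14 ≪ 0.00798, so the approximation is valid.

1.72e-14 M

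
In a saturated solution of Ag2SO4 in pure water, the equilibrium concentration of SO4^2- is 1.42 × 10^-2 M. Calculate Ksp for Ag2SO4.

Ag2SO4(s) ⇌ 2 Ag^+ + SO4^2-
Stoichiometry gives [Ag^+] = (2/1)[SO4^2-] = 2.840 × 10^-2 M.
Ksp = [Ag^+]^2[SO4^2-]
Ksp = (2.840 × 10^-2)^2 × 1.42 × 10^-2 = 1.15 x 10^-5

Ksp ≈ 1.15 x 10^-5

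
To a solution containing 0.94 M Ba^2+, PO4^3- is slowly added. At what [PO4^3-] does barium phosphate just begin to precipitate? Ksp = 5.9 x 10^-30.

[PO4^3-] = 2.7 × 10^-15 M

Ba3(PO4)2(s) <=> 3 Ba^2+ + 2 PO4^3-
Ksp = [Ba^2+]^3[PO4^3-]^2
Precipitation begins when Q = Ksp. With [Ba^2+] = 0.94 M:
5.9 x 10^-30 = (0.94)^3 × [PO4^3-]^2
[PO4^3-] = (5.9 x 10^-30 / 8.31 × 10^-1)^(1/2) = 2.7 x 10^-15 M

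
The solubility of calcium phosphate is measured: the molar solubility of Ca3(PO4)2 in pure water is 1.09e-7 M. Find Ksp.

1.66 × 10^-33

Ca3(PO4)2(s) <=> 3 Ca^2+(aq) + 2 PO4^3-(aq)
For each mole of Ca3(PO4)2 that dissolves: [Ca^2+] = 3s, [PO4^3-] = 2s.
Ksp = [Ca^2+]^3[PO4^3-]^2
Ksp = (3s)^3(2s)^2 = 108s^5
With s = 1.09 x 10^-7: Ksp = 1.66 × 10^-33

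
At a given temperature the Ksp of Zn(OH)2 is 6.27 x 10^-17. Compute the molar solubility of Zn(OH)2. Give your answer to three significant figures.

Zn(OH)2(s) <=> Zn^2+ + 2 OH^-
Ksp = [Zn^2+][OH^-]^2
With molar solubility s: [Zn^2+] = s, [OH^-] = 2s.
Substituting: Ksp = s(2s)^2 = 4s^3
Solving, s = (6.27 x 10^-17/4)^(1/3) = 2.50 x 10^-6 M

s ≈ 2.50 × 10^-6 M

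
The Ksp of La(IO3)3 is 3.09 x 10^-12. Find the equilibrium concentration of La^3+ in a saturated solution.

5.82 × 10^-4 M

La(IO3)3(s) ⇌ La^3+(aq) + 3 IO3^-(aq)
Ksp = [La^3+][IO3^-]^3
With molar solubility s: [La^3+] = s, [IO3^-] = 3s.
So Ksp = s × (3s)^3 = 27s^4
s = (3.09 x 10^-12 / 27)^(1/4) = 5.816 × 10^-4 M
[La^3+] = s = 5.82 × 10^-4 M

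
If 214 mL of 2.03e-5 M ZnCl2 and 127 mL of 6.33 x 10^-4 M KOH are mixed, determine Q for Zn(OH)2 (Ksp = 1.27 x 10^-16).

Q = 7.08e-13

Total volume = 214 + 127 = 341 mL.
[Zn^2+] = 2.03 × 10^-5 × (214/341) = 1.274 × 10^-5 M
[OH^-] = 6.33 × 10^-4 × (127/341) = 2.358 × 10^-4 M
Zn(OH)2(s) ⇌ Zn^2+(aq) + 2 OH^-(aq), so Q = [Zn^2+][OH^-]^2
Q = (1.274 × 10^-5)(2.358 x 10^-4)^2 = 7.08 x 10^-13
Q > Ksp, so Zn(OH)2 will precipitate.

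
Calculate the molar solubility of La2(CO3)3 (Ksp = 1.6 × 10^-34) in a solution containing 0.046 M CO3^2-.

La2(CO3)3(s) ⇌ 2 La^3+(aq) + 3 CO3^2-(aq)
Ksp = [La^3+]^2[CO3^2-]^3
Let s = moles of La2(CO3)3 that dissolve per litre. [La^3+] = 2s, [CO3^2-] = 0.046 + 3s ≈ 0.046 (since the CO3^2- already present dominates).
Ksp ≈ (2s)^2 × (0.046)^3
s = 6.4 × 10^-16 M
Check: 3s = 1.9 × 10^-15 ≪ 0.046, so the approximation is valid.

s ≈ 6.4 × 10^-16 M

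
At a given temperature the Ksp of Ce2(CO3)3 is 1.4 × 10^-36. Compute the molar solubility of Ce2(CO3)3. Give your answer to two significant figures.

Ce2(CO3)3(s) ⇌ 2 Ce^3+(aq) + 3 CO3^2-(aq)
Ksp = [Ce^3+]^2[CO3^2-]^3
With molar solubility s: [Ce^3+] = 2s, [CO3^2-] = 3s.
Substituting: Ksp = (2s)^2(3s)^3 = 108s^5
s = (1.4 × 10^-36 / 108)^(1/5) = 2.6 × 10^-8 M

s ≈ 2.6 × 10^-8 M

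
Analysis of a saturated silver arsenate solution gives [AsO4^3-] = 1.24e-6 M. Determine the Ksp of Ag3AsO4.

Ag3AsO4(s) <=> 3 Ag^+(aq) + AsO4^3-(aq)
Stoichiometry gives [Ag^+] = (3/1)[AsO4^3-] = 3.720 x 10^-6 M.
Ksp = [Ag^+]^3[AsO4^3-]
Ksp = (3.720 x 10^-6)^3 × 1.24 × 10^-6 = 6.38 × 10^-23

Ksp ≈ 6.38 × 10^-23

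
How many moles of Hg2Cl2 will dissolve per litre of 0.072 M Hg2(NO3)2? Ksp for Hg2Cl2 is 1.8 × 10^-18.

s ≈ 2.5 × 10^-9 M

Hg2Cl2(s) <=> Hg2^2+ + 2 Cl^-
Ksp = [Hg2^2+][Cl^-]^2
Let s be the molar solubility in this solution. [Hg2^2+] = 0.072 + s ≈ 0.072, [Cl^-] = 2s (common-ion effect: Hg2^2+ is already 0.072 M).
Ksp ≈ 0.072 × (2s)^2
s = 2.5 x 10^-9 M
Check: s = 2.5 × 10^-9 ≪ 0.072, so the approximation is valid.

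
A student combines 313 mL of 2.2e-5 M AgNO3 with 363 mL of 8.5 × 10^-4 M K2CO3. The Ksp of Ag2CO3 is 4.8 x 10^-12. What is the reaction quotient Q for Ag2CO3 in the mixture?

Q ≈ 4.7 x 10^-14

Total volume = 313 + 363 = 676 mL.
[Ag^+] = 2.2 x 10^-5 × (313/676) = 1.02 × 10^-5 M
[CO3^2-] = 8.5 x 10^-4 × (363/676) = 4.56 × 10^-4 M
Ag2CO3(s) <=> 2 Ag^+ + CO3^2-, so Q = [Ag^+]^2[CO3^2-]
Q = (1.02 × 10^-5)^2(4.56 x 10^-4) = 4.7 × 10^-14
Q < Ksp, so no precipitate of Ag2CO3 forms.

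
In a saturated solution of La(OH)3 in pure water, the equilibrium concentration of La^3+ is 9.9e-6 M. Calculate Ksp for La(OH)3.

La(OH)3(s) <=> La^3+(aq) + 3 OH^-(aq)
Stoichiometry gives [OH^-] = (3/1)[La^3+] = 2.97 × 10^-5 M.
Ksp = [La^3+][OH^-]^3
Ksp = 9.9 × 10^-6 × (2.97 × 10^-5)^3 = 2.6 x 10^-19

2.6 × 10^-19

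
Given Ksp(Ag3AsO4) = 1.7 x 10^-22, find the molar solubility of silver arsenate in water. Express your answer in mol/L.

Ag3AsO4(s) ⇌ 3 Ag^+ + AsO4^3-
Ksp = [Ag^+]^3[AsO4^3-]
Let s = molar solubility. Then [Ag^+] = 3s and [AsO4^3-] = s.
So Ksp = (3s)^3 × s = 27s^4
s^4 = 1.7 x 10^-22 / 27, so s = 1.6 x 10^-6 M

1.6 x 10^-6 M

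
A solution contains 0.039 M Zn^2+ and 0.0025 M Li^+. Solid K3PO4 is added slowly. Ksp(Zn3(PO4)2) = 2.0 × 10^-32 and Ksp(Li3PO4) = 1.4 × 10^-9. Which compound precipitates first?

Zn3(PO4)2

Each salt begins to precipitate when Q = Ksp, i.e. when [PO4^3-] reaches its threshold.
For Zn3(PO4)2: 2.0 × 10^-32 = (0.039)^3 × [PO4^3-]^2  ⇒  [PO4^3-] = 1.8 × 10^-14 M.
For Li3PO4: 1.4 × 10^-9 = (0.0025)^3 × [PO4^3-]  ⇒  [PO4^3-] = 9.0 × 10^-2 M.
The salt with the lower threshold [PO4^3-] precipitates first: Zn3(PO4)2.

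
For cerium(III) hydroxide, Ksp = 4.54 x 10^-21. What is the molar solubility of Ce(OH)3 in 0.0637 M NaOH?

Ce(OH)3(s) ⇌ Ce^3+(aq) + 3 OH^-(aq)
Ksp = [Ce^3+][OH^-]^3
If s mol/L dissolves here, [Ce^3+] = s, [OH^-] = 0.0637 + 3s ≈ 0.0637 (common-ion effect: OH^- is already 0.0637 M).
Ksp ≈ s × (0.0637)^3
s = 1.76 x 10^-17 M
Check: 3s = 5.3 × 10^-17 ≪ 0.0637, so the approximation is valid.

1.76 x 10^-17 M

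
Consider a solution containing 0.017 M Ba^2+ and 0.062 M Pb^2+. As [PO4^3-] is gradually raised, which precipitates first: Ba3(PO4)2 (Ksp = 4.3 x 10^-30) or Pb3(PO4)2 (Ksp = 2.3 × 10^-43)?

Pb3(PO4)2

Each salt begins to precipitate when Q = Ksp, i.e. when [PO4^3-] reaches its threshold.
For Ba3(PO4)2: 4.3 x 10^-30 = (0.017)^3 × [PO4^3-]^2  ⇒  [PO4^3-] = 9.4 × 10^-13 M.
For Pb3(PO4)2: 2.3 × 10^-43 = (0.062)^3 × [PO4^3-]^2  ⇒  [PO4^3-] = 3.1 × 10^-20 M.
The salt with the lower threshold [PO4^3-] precipitates first: Pb3(PO4)2.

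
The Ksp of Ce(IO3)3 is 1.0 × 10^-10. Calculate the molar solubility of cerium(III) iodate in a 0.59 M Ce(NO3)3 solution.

s ≈ 1.8e-4 M

Ce(IO3)3(s) ⇌ Ce^3+ + 3 IO3^-
Ksp = [Ce^3+][IO3^-]^3
If s mol/L dissolves here, [Ce^3+] = 0.59 + s ≈ 0.59, [IO3^-] = 3s (since Ce^3+ from Ce(NO3)3 dominates).
Ksp ≈ 0.59 × (3s)^3
s = 1.8 × 10^-4 M
Check: s = 1.8 x 10^-4 ≪ 0.59, so the approximation is valid.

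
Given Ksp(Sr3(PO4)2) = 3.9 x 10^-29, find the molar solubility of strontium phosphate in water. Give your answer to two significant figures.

8.2 × 10^-7 M

Sr3(PO4)2(s) ⇌ 3 Sr^2+(aq) + 2 PO4^3-(aq)
Ksp = [Sr^2+]^3[PO4^3-]^2
If s mol/L of Sr3(PO4)2 dissolves, [Sr^2+] = 3s and [PO4^3-] = 2s.
So Ksp = (3s)^3 × (2s)^2 = 108s^5
s = (3.9 x 10^-29 / 108)^(1/5) = 8.2 x 10^-7 M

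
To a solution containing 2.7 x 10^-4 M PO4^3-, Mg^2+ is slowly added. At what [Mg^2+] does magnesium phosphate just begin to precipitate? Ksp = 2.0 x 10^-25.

Mg3(PO4)2(s) ⇌ 3 Mg^2+ + 2 PO4^3-
Ksp = [Mg^2+]^3[PO4^3-]^2
Precipitation begins when Q = Ksp. With [PO4^3-] = 2.7 x 10^-4 M:
2.0 x 10^-25 = (2.7 x 10^-4)^2 × [Mg^2+]^3
[Mg^2+] = (2.0 x 10^-25 / 7.29 × 10^-8)^(1/3) = 1.4 × 10^-6 M

[Mg^2+] = 1.4 x 10^-6 M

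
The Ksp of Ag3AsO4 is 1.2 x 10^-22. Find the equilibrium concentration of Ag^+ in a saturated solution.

[Ag^+] ≈ 4.4 × 10^-6 M

Ag3AsO4(s) <=> 3 Ag^+(aq) + AsO4^3-(aq)
Ksp = [Ag^+]^3[AsO4^3-]
Let s = molar solubility. Then [Ag^+] = 3s and [AsO4^3-] = s.
So Ksp = (3s)^3 × s = 27s^4
Solving, s = (1.2 x 10^-22/27)^(1/4) = 1.45 × 10^-6 M
[Ag^+] = 3s = 4.4 x 10^-6 M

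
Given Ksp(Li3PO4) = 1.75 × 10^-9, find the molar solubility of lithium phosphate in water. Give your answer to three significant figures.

s ≈ 2.84 × 10^-3 M

Li3PO4(s) ⇌ 3 Li^+(aq) + PO4^3-(aq)
Ksp = [Li^+]^3[PO4^3-]
With molar solubility s: [Li^+] = 3s, [PO4^3-] = s.
So Ksp = (3s)^3 × s = 27s^4
Solving, s = (1.75 × 10^-9/27)^(1/4) = 2.84 × 10^-3 M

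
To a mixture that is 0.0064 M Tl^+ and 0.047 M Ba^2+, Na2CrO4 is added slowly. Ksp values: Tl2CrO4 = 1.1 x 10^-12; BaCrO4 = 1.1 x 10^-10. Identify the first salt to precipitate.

Each salt begins to precipitate when Q = Ksp, i.e. when [CrO4^2-] reaches its threshold.
For Tl2CrO4: 1.1 x 10^-12 = (0.0064)^2 × [CrO4^2-]  ⇒  [CrO4^2-] = 2.7 x 10^-8 M.
For BaCrO4: 1.1 x 10^-10 = 0.047 × [CrO4^2-]  ⇒  [CrO4^2-] = 2.3 × 10^-9 M.
The salt with the lower threshold [CrO4^2-] precipitates first: BaCrO4.

BaCrO4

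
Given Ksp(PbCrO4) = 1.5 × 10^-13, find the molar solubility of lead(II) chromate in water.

s = 3.9 × 10^-7 M

PbCrO4(s) ⇌ Pb^2+(aq) + CrO4^2-(aq)
Ksp = [Pb^2+][CrO4^2-]
If s mol/L of PbCrO4 dissolves, [Pb^2+] = s and [CrO4^2-] = s.
Ksp = s^2
s = √(1.5 × 10^-13) = 3.9 x 10^-7 M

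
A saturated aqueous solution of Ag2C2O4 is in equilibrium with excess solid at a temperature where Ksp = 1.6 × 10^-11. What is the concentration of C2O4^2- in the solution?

[C2O4^2-] ≈ 1.6 x 10^-4 M

Ag2C2O4(s) ⇌ 2 Ag^+ + C2O4^2-
Ksp = [Ag^+]^2[C2O4^2-]
With molar solubility s: [Ag^+] = 2s, [C2O4^2-] = s.
Ksp = (2s)^2s = 4s^3
s = (1.6 × 10^-11 / 4)^(1/3) = 1.59 × 10^-4 M
[C2O4^2-] = s = 1.6 × 10^-4 M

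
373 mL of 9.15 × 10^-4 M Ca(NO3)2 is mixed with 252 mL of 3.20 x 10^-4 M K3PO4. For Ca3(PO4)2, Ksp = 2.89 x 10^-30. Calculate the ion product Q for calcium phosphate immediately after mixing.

Total volume = 373 + 252 = 625 mL.
[Ca^2+] = 9.15 × 10^-4 × (373/625) = 5.461 × 10^-4 M
[PO4^3-] = 3.20 × 10^-4 × (252/625) = 1.290 × 10^-4 M
Ca3(PO4)2(s) ⇌ 3 Ca^2+(aq) + 2 PO4^3-(aq), so Q = [Ca^2+]^3[PO4^3-]^2
Q = (5.461 × 10^-4)^3(1.290 × 10^-4)^2 = 2.71 x 10^-18
Q > Ksp, so Ca3(PO4)2 will precipitate.

Q ≈ 2.71 × 10^-18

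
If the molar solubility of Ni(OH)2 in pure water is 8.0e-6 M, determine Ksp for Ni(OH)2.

Ksp ≈ 2.0 × 10^-15

Ni(OH)2(s) <=> Ni^2+ + 2 OH^-
If s mol/L of Ni(OH)2 dissolves, [Ni^2+] = s and [OH^-] = 2s.
Ksp = [Ni^2+][OH^-]^2
Substituting: Ksp = s(2s)^2 = 4s^3
Ksp = 4 × (8.0 × 10^-6)^3 = 2.0 × 10^-15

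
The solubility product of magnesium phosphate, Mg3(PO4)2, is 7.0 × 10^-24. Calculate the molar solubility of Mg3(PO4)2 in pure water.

Mg3(PO4)2(s) ⇌ 3 Mg^2+ + 2 PO4^3-
Ksp = [Mg^2+]^3[PO4^3-]^2
Let s = molar solubility. Then [Mg^2+] = 3s and [PO4^3-] = 2s.
So Ksp = (3s)^3 × (2s)^2 = 108s^5
Solving, s = (7.0 × 10^-24/108)^(1/5) = 9.2 × 10^-6 M

9.2e-6 M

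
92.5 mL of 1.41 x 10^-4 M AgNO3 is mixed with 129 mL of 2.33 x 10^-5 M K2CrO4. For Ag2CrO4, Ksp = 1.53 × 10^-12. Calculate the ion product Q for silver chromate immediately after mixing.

Total volume = 92.5 + 129 = 221.5 mL.
[Ag^+] = 1.41 x 10^-4 × (92.5/221.5) = 5.888 × 10^-5 M
[CrO4^2-] = 2.33 x 10^-5 × (129/221.5) = 1.357 × 10^-5 M
Ag2CrO4(s) <=> 2 Ag^+ + CrO4^2-, so Q = [Ag^+]^2[CrO4^2-]
Q = (5.888 × 10^-5)^2(1.357 × 10^-5) = 4.70 × 10^-14
Q < Ksp, so no precipitate of Ag2CrO4 forms.

Q ≈ 4.70e-14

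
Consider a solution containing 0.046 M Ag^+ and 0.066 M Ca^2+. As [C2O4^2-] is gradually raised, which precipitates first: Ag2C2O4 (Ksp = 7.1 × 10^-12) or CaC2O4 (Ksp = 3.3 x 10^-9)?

Ag2C2O4

Precipitation of each salt starts when its ion product equals its Ksp.
For Ag2C2O4: 7.1 × 10^-12 = (0.046)^2 × [C2O4^2-]  ⇒  [C2O4^2-] = 3.4 × 10^-9 M.
For CaC2O4: 3.3 x 10^-9 = 0.066 × [C2O4^2-]  ⇒  [C2O4^2-] = 5.0 × 10^-8 M.
The salt with the lower threshold [C2O4^2-] precipitates first: Ag2C2O4.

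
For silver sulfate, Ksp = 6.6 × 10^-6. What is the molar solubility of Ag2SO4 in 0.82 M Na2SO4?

1.4 × 10^-3 M

Ag2SO4(s) ⇌ 2 Ag^+(aq) + SO4^2-(aq)
Ksp = [Ag^+]^2[SO4^2-]
Let s = moles of Ag2SO4 that dissolve per litre. [Ag^+] = 2s, [SO4^2-] = 0.82 + s ≈ 0.82 (Ksp is small, so little additional dissolves).
Ksp ≈ (2s)^2 × 0.82
s = 1.4 × 10^-3 M
Check: s = 1.4 × 10^-3 ≪ 0.82, so the approximation is valid.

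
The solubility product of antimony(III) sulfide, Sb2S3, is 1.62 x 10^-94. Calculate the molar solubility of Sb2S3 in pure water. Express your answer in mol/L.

s = 6.84 x 10^-20 M

Sb2S3(s) ⇌ 2 Sb^3+(aq) + 3 S^2-(aq)
Ksp = [Sb^3+]^2[S^2-]^3
With molar solubility s: [Sb^3+] = 2s, [S^2-] = 3s.
Ksp = (2s)^2(3s)^3 = 108s^5
s^5 = 1.62 x 10^-94 / 108, so s = 6.84 × 10^-20 M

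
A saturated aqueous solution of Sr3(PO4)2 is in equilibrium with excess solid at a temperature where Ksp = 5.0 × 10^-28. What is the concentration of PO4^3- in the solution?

Sr3(PO4)2(s) <=> 3 Sr^2+ + 2 PO4^3-
Ksp = [Sr^2+]^3[PO4^3-]^2
Let s = molar solubility. Then [Sr^2+] = 3s and [PO4^3-] = 2s.
So Ksp = (3s)^3 × (2s)^2 = 108s^5
Solving, s = (5.0 × 10^-28/108)^(1/5) = 1.36 x 10^-6 M
[PO4^3-] = 2s = 2.7 × 10^-6 M

[PO4^3-] = 2.7e-6 M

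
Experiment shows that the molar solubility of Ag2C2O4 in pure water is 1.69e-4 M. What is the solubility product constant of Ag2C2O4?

Ag2C2O4(s) <=> 2 Ag^+(aq) + C2O4^2-(aq)
With molar solubility s: [Ag^+] = 2s, [C2O4^2-] = s.
Ksp = [Ag^+]^2[C2O4^2-]
So Ksp = (2s)^2 × s = 4s^3
Ksp = 4 × (1.69 x 10^-4)^3 = 1.93 × 10^-11

Ksp = 1.93 × 10^-11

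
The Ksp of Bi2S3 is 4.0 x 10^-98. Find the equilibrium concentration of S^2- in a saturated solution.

Bi2S3(s) <=> 2 Bi^3+(aq) + 3 S^2-(aq)
Ksp = [Bi^3+]^2[S^2-]^3
Let s = molar solubility. Then [Bi^3+] = 2s and [S^2-] = 3s.
So Ksp = (2s)^2 × (3s)^3 = 108s^5
s^5 = 4.0 x 10^-98 / 108, so s = 1.30 × 10^-20 M
[S^2-] = 3s = 3.9 × 10^-20 M

3.9 × 10^-20 M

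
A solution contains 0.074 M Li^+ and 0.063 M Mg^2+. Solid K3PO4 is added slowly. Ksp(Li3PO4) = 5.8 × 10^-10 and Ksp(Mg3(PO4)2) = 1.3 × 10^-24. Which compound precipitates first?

Mg3(PO4)2

Precipitation of each salt starts when its ion product equals its Ksp.
For Li3PO4: 5.8 × 10^-10 = (0.074)^3 × [PO4^3-]  ⇒  [PO4^3-] = 1.4 × 10^-6 M.
For Mg3(PO4)2: 1.3 × 10^-24 = (0.063)^3 × [PO4^3-]^2  ⇒  [PO4^3-] = 7.2 x 10^-11 M.
The salt with the lower threshold [PO4^3-] precipitates first: Mg3(PO4)2.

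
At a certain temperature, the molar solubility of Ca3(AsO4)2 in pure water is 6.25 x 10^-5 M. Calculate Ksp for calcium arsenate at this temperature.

Ca3(AsO4)2(s) ⇌ 3 Ca^2+(aq) + 2 AsO4^3-(aq)
For each mole of Ca3(AsO4)2 that dissolves: [Ca^2+] = 3s, [AsO4^3-] = 2s.
Ksp = [Ca^2+]^3[AsO4^3-]^2
Ksp = (3s)^3(2s)^2 = 108s^5
Ksp = 108 × (6.25 × 10^-5)^5 = 1.03 × 10^-19

1.03 x 10^-19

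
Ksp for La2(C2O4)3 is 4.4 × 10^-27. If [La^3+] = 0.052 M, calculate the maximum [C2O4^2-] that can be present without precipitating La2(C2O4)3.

La2(C2O4)3(s) ⇌ 2 La^3+ + 3 C2O4^2-
Ksp = [La^3+]^2[C2O4^2-]^3
Precipitation begins when Q = Ksp. With [La^3+] = 0.052 M:
4.4 × 10^-27 = (0.052)^2 × [C2O4^2-]^3
[C2O4^2-] = (4.4 × 10^-27 / 2.70 × 10^-3)^(1/3) = 1.2 × 10^-8 M

[C2O4^2-] = 1.2e-8 M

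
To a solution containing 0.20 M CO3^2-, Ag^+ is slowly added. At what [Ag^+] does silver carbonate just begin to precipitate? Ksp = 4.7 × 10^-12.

Ag2CO3(s) ⇌ 2 Ag^+ + CO3^2-
Ksp = [Ag^+]^2[CO3^2-]
Precipitation begins when Q = Ksp. With [CO3^2-] = 0.20 M:
4.7 × 10^-12 = (0.20) × [Ag^+]^2
[Ag^+] = (4.7 × 10^-12 / 2.0 x 10^-1)^(1/2) = 4.8 x 10^-6 M

[Ag^+] = 4.8 × 10^-6 M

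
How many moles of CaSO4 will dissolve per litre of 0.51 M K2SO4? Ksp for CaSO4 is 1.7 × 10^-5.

s ≈ 3.3e-5 M

CaSO4(s) ⇌ Ca^2+ + SO4^2-
Ksp = [Ca^2+][SO4^2-]
If s mol/L dissolves here, [Ca^2+] = s, [SO4^2-] = 0.51 + s ≈ 0.51 (common-ion effect: SO4^2- is already 0.51 M).
Ksp ≈ s × 0.51
s = 3.3 x 10^-5 M
Check: s = 3.3 x 10^-5 ≪ 0.51, so the approximation is valid.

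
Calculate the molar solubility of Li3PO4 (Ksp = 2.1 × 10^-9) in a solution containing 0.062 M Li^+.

8.8 × 10^-6 M

Li3PO4(s) ⇌ 3 Li^+(aq) + PO4^3-(aq)
Ksp = [Li^+]^3[PO4^3-]
Let s = moles of Li3PO4 that dissolve per litre. [Li^+] = 0.062 + 3s ≈ 0.062, [PO4^3-] = s (Ksp is small, so little additional dissolves).
Ksp ≈ (0.062)^3 × s
s = 8.8 x 10^-6 M
Check: 3s = 2.6 × 10^-5 ≪ 0.062, so the approximation is valid.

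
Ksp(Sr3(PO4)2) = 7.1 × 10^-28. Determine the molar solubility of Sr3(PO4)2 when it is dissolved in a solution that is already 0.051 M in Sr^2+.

Sr3(PO4)2(s) ⇌ 3 Sr^2+(aq) + 2 PO4^3-(aq)
Ksp = [Sr^2+]^3[PO4^3-]^2
Let s be the molar solubility in this solution. [Sr^2+] = 0.051 + 3s ≈ 0.051, [PO4^3-] = 2s (Ksp is small, so little additional dissolves).
Ksp ≈ (0.051)^3 × (2s)^2
s = 1.2 x 10^-12 M
Check: 3s = 3.5 x 10^-12 ≪ 0.051, so the approximation is valid.

s = 1.2e-12 M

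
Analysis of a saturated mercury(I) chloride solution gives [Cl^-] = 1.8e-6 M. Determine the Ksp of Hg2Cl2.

2.9 × 10^-18

Hg2Cl2(s) ⇌ Hg2^2+(aq) + 2 Cl^-(aq)
Stoichiometry gives [Hg2^2+] = (1/2)[Cl^-] = 9.00 x 10^-7 M.
Ksp = [Hg2^2+][Cl^-]^2
Ksp = 9.00 x 10^-7 × (1.8 × 10^-6)^2 = 2.9 × 10^-18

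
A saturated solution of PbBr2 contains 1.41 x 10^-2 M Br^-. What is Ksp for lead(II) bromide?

PbBr2(s) ⇌ Pb^2+ + 2 Br^-
Stoichiometry gives [Pb^2+] = (1/2)[Br^-] = 7.050 x 10^-3 M.
Ksp = [Pb^2+][Br^-]^2
Ksp = 7.050 × 10^-3 × (1.41 × 10^-2)^2 = 1.40 x 10^-6

1.40 × 10^-6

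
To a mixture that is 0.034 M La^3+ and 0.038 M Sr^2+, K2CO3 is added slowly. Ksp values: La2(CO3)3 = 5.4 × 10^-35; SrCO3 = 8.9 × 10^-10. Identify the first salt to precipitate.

Precipitation of each salt starts when its ion product equals its Ksp.
For La2(CO3)3: 5.4 × 10^-35 = (0.034)^2 × [CO3^2-]^3  ⇒  [CO3^2-] = 3.6 × 10^-11 M.
For SrCO3: 8.9 × 10^-10 = 0.038 × [CO3^2-]  ⇒  [CO3^2-] = 2.3 x 10^-8 M.
The salt with the lower threshold [CO3^2-] precipitates first: La2(CO3)3.

La2(CO3)3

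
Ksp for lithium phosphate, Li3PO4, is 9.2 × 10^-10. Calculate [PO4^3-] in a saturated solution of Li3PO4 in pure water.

Li3PO4(s) ⇌ 3 Li^+(aq) + PO4^3-(aq)
Ksp = [Li^+]^3[PO4^3-]
For each mole of Li3PO4 that dissolves: [Li^+] = 3s, [PO4^3-] = s.
So Ksp = (3s)^3 × s = 27s^4
s^4 = 9.2 × 10^-10 / 27, so s = 2.42 x 10^-3 M
[PO4^3-] = s = 2.4 × 10^-3 M

[PO4^3-] ≈ 2.4e-3 M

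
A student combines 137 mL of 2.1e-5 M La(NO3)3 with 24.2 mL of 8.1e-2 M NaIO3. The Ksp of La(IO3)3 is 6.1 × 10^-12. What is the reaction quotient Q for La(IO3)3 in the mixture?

Q ≈ 3.2 × 10^-11

Total volume = 137 + 24.2 = 161.2 mL.
[La^3+] = 2.1 x 10^-5 × (137/161.2) = 1.78 x 10^-5 M
[IO3^-] = 8.1 × 10^-2 × (24.2/161.2) = 1.22 × 10^-2 M
La(IO3)3(s) <=> La^3+ + 3 IO3^-, so Q = [La^3+][IO3^-]^3
Q = (1.78 × 10^-5)(1.22 x 10^-2)^3 = 3.2 × 10^-11
Q > Ksp, so La(IO3)3 will precipitate.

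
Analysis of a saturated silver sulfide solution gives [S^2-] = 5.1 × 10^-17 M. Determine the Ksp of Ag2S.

5.3 x 10^-49

Ag2S(s) ⇌ 2 Ag^+(aq) + S^2-(aq)
Stoichiometry gives [Ag^+] = (2/1)[S^2-] = 1.02 × 10^-16 M.
Ksp = [Ag^+]^2[S^2-]
Ksp = (1.02 × 10^-16)^2 × 5.1 × 10^-17 = 5.3 x 10^-49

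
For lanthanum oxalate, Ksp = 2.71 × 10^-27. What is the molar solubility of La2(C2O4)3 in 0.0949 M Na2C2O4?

s = 8.90 × 10^-13 M

La2(C2O4)3(s) ⇌ 2 La^3+(aq) + 3 C2O4^2-(aq)
Ksp = [La^3+]^2[C2O4^2-]^3
If s mol/L dissolves here, [La^3+] = 2s, [C2O4^2-] = 0.0949 + 3s ≈ 0.0949 (Ksp is small, so little additional dissolves).
Ksp ≈ (2s)^2 × (0.0949)^3
s = 8.90 x 10^-13 M
Check: 3s = 2.7 × 10^-12 ≪ 0.0949, so the approximation is valid.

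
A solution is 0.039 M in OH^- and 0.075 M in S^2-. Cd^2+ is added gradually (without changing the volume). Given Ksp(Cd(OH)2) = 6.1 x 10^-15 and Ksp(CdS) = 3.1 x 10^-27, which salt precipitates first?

Precipitation of each salt starts when its ion product equals its Ksp.
For Cd(OH)2: 6.1 x 10^-15 = (0.039)^2 × [Cd^2+]  ⇒  [Cd^2+] = 4.0 × 10^-12 M.
For CdS: 3.1 x 10^-27 = 0.075 × [Cd^2+]  ⇒  [Cd^2+] = 4.1 × 10^-26 M.
The salt with the lower threshold [Cd^2+] precipitates first: CdS.

CdS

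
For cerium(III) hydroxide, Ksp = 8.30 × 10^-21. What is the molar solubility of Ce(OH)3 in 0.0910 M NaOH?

s = 1.10 x 10^-17 M

Ce(OH)3(s) <=> Ce^3+(aq) + 3 OH^-(aq)
Ksp = [Ce^3+][OH^-]^3
If s mol/L dissolves here, [Ce^3+] = s, [OH^-] = 0.0910 + 3s ≈ 0.0910 (Ksp is small, so little additional dissolves).
Ksp ≈ s × (0.0910)^3
s = 1.10 x 10^-17 M
Check: 3s = 3.3 × 10^-17 ≪ 0.0910, so the approximation is valid.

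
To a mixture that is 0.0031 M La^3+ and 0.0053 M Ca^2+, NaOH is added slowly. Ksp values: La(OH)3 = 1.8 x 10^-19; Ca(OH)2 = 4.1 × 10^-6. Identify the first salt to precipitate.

Each salt begins to precipitate when Q = Ksp, i.e. when [OH^-] reaches its threshold.
For La(OH)3: 1.8 x 10^-19 = 0.0031 × [OH^-]^3  ⇒  [OH^-] = 3.9 × 10^-6 M.
For Ca(OH)2: 4.1 × 10^-6 = 0.0053 × [OH^-]^2  ⇒  [OH^-] = 2.8 x 10^-2 M.
The salt with the lower threshold [OH^-] precipitates first: La(OH)3.

La(OH)3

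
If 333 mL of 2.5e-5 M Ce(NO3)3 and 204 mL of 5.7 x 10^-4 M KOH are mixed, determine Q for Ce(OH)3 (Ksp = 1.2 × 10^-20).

Total volume = 333 + 204 = 537 mL.
[Ce^3+] = 2.5 x 10^-5 × (333/537) = 1.55 × 10^-5 M
[OH^-] = 5.7 × 10^-4 × (204/537) = 2.17 × 10^-4 M
Ce(OH)3(s) <=> Ce^3+(aq) + 3 OH^-(aq), so Q = [Ce^3+][OH^-]^3
Q = (1.55 x 10^-5)(2.17 x 10^-4)^3 = 1.6 × 10^-16
Q > Ksp, so Ce(OH)3 will precipitate.

Q ≈ 1.6 × 10^-16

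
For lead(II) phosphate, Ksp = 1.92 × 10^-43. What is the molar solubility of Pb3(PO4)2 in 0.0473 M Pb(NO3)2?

Pb3(PO4)2(s) ⇌ 3 Pb^2+(aq) + 2 PO4^3-(aq)
Ksp = [Pb^2+]^3[PO4^3-]^2
Let s be the molar solubility in this solution. [Pb^2+] = 0.0473 + 3s ≈ 0.0473, [PO4^3-] = 2s (common-ion effect: Pb^2+ is already 0.0473 M).
Ksp ≈ (0.0473)^3 × (2s)^2
s = 2.13 x 10^-20 M
Check: 3s = 6.4 x 10^-20 ≪ 0.0473, so the approximation is valid.

2.13 × 10^-20 M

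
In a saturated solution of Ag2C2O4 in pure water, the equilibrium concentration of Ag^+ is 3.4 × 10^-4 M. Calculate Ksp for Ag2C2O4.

Ag2C2O4(s) ⇌ 2 Ag^+ + C2O4^2-
Stoichiometry gives [C2O4^2-] = (1/2)[Ag^+] = 1.70 x 10^-4 M.
Ksp = [Ag^+]^2[C2O4^2-]
Ksp = (3.4 × 10^-4)^2 × 1.70 × 10^-4 = 2.0 × 10^-11

2.0 x 10^-11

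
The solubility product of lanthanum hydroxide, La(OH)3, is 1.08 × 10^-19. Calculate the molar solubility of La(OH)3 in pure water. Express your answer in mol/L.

La(OH)3(s) ⇌ La^3+ + 3 OH^-
Ksp = [La^3+][OH^-]^3
Let s = molar solubility. Then [La^3+] = s and [OH^-] = 3s.
Substituting: Ksp = s(3s)^3 = 27s^4
s^4 = 1.08 × 10^-19 / 27, so s = 7.95 x 10^-6 M

s ≈ 7.95 × 10^-6 M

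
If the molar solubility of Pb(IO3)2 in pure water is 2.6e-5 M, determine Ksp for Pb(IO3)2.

Ksp ≈ 7.0e-14

Pb(IO3)2(s) <=> Pb^2+(aq) + 2 IO3^-(aq)
If s mol/L of Pb(IO3)2 dissolves, [Pb^2+] = s and [IO3^-] = 2s.
Ksp = [Pb^2+][IO3^-]^2
Ksp = s(2s)^2 = 4s^3
Ksp = 4 × (2.6 × 10^-5)^3 = 7.0 x 10^-14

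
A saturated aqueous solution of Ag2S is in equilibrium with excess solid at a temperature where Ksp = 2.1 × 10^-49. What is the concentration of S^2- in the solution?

3.7e-17 M

Ag2S(s) <=> 2 Ag^+ + S^2-
Ksp = [Ag^+]^2[S^2-]
With molar solubility s: [Ag^+] = 2s, [S^2-] = s.
Ksp = (2s)^2s = 4s^3
Solving, s = (2.1 × 10^-49/4)^(1/3) = 3.74 × 10^-17 M
[S^2-] = s = 3.7 × 10^-17 M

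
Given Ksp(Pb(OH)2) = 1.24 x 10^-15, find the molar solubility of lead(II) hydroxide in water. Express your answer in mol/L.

Pb(OH)2(s) <=> Pb^2+ + 2 OH^-
Ksp = [Pb^2+][OH^-]^2
For each mole of Pb(OH)2 that dissolves: [Pb^2+] = s, [OH^-] = 2s.
So Ksp = s × (2s)^2 = 4s^3
Solving, s = (1.24 x 10^-15/4)^(1/3) = 6.77 × 10^-6 M

6.77 × 10^-6 M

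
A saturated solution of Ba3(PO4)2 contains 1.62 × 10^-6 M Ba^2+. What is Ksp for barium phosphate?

Ba3(PO4)2(s) ⇌ 3 Ba^2+ + 2 PO4^3-
Stoichiometry gives [PO4^3-] = (2/3)[Ba^2+] = 1.080 x 10^-6 M.
Ksp = [Ba^2+]^3[PO4^3-]^2
Ksp = (1.62 x 10^-6)^3 × (1.080 × 10^-6)^2 = 4.96 × 10^-30

Ksp ≈ 4.96 × 10^-30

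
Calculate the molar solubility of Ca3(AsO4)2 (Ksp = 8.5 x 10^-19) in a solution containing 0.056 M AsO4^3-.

Ca3(AsO4)2(s) ⇌ 3 Ca^2+(aq) + 2 AsO4^3-(aq)
Ksp = [Ca^2+]^3[AsO4^3-]^2
Let s = moles of Ca3(AsO4)2 that dissolve per litre. [Ca^2+] = 3s, [AsO4^3-] = 0.056 + 2s ≈ 0.056 (Ksp is small, so little additional dissolves).
Ksp ≈ (3s)^3 × (0.056)^2
s = 2.2 × 10^-6 M
Check: 2s = 4.3 × 10^-6 ≪ 0.056, so the approximation is valid.

2.2 × 10^-6 M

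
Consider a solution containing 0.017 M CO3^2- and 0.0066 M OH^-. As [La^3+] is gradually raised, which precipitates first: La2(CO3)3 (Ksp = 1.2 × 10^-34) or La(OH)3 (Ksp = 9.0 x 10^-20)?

Precipitation of each salt starts when its ion product equals its Ksp.
For La2(CO3)3: 1.2 × 10^-34 = (0.017)^3 × [La^3+]^2  ⇒  [La^3+] = 4.9 × 10^-15 M.
For La(OH)3: 9.0 x 10^-20 = (0.0066)^3 × [La^3+]  ⇒  [La^3+] = 3.1 × 10^-13 M.
The salt with the lower threshold [La^3+] precipitates first: La2(CO3)3.

La2(CO3)3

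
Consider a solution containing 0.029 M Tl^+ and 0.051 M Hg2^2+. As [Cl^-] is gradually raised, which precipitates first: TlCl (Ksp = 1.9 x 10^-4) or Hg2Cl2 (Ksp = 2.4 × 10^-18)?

Each salt begins to precipitate when Q = Ksp, i.e. when [Cl^-] reaches its threshold.
For TlCl: 1.9 x 10^-4 = 0.029 × [Cl^-]  ⇒  [Cl^-] = 6.6 × 10^-3 M.
For Hg2Cl2: 2.4 × 10^-18 = 0.051 × [Cl^-]^2  ⇒  [Cl^-] = 6.9 × 10^-9 M.
The salt with the lower threshold [Cl^-] precipitates first: Hg2Cl2.

Hg2Cl2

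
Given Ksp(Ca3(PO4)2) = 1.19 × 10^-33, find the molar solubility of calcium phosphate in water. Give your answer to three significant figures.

Ca3(PO4)2(s) ⇌ 3 Ca^2+(aq) + 2 PO4^3-(aq)
Ksp = [Ca^2+]^3[PO4^3-]^2
For each mole of Ca3(PO4)2 that dissolves: [Ca^2+] = 3s, [PO4^3-] = 2s.
Substituting: Ksp = (3s)^3(2s)^2 = 108s^5
s^5 = 1.19 × 10^-33 / 108, so s = 1.02 × 10^-7 M

1.02e-7 M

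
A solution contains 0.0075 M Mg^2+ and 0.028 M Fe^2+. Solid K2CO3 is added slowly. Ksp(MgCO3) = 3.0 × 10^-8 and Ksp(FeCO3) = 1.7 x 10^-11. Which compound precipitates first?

FeCO3

Precipitation of each salt starts when its ion product equals its Ksp.
For MgCO3: 3.0 × 10^-8 = 0.0075 × [CO3^2-]  ⇒  [CO3^2-] = 4.0 × 10^-6 M.
For FeCO3: 1.7 x 10^-11 = 0.028 × [CO3^2-]  ⇒  [CO3^2-] = 6.1 × 10^-10 M.
The salt with the lower threshold [CO3^2-] precipitates first: FeCO3.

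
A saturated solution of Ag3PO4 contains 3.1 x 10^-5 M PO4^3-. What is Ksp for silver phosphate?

Ksp = 2.5 × 10^-17

Ag3PO4(s) ⇌ 3 Ag^+(aq) + PO4^3-(aq)
Stoichiometry gives [Ag^+] = (3/1)[PO4^3-] = 9.30 x 10^-5 M.
Ksp = [Ag^+]^3[PO4^3-]
Ksp = (9.30 x 10^-5)^3 × 3.1 x 10^-5 = 2.5 x 10^-17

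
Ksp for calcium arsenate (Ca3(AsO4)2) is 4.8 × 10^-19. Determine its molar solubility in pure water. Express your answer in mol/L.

Ca3(AsO4)2(s) ⇌ 3 Ca^2+(aq) + 2 AsO4^3-(aq)
Ksp = [Ca^2+]^3[AsO4^3-]^2
With molar solubility s: [Ca^2+] = 3s, [AsO4^3-] = 2s.
Substituting: Ksp = (3s)^3(2s)^2 = 108s^5
s = (4.8 × 10^-19 / 108)^(1/5) = 8.5 × 10^-5 M

s = 8.5e-5 M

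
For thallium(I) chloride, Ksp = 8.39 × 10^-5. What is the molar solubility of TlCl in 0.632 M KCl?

TlCl(s) ⇌ Tl^+ + Cl^-
Ksp = [Tl^+][Cl^-]
If s mol/L dissolves here, [Tl^+] = s, [Cl^-] = 0.632 + s ≈ 0.632 (common-ion effect: Cl^- is already 0.632 M).
Ksp ≈ s × 0.632
s = 1.33 × 10^-4 M
Check: s = 1.3 x 10^-4 ≪ 0.632, so the approximation is valid.

s ≈ 1.33 × 10^-4 M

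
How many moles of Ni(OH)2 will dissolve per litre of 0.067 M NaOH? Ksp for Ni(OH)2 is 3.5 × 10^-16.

Ni(OH)2(s) <=> Ni^2+ + 2 OH^-
Ksp = [Ni^2+][OH^-]^2
Let s be the molar solubility in this solution. [Ni^2+] = s, [OH^-] = 0.067 + 2s ≈ 0.067 (common-ion effect: OH^- is already 0.067 M).
Ksp ≈ s × (0.067)^2
s = 7.8 x 10^-14 M
Check: 2s = 1.6 × 10^-13 ≪ 0.067, so the approximation is valid.

7.8 × 10^-14 M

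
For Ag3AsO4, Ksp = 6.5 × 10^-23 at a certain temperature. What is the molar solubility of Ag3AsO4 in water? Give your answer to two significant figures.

Ag3AsO4(s) <=> 3 Ag^+(aq) + AsO4^3-(aq)
Ksp = [Ag^+]^3[AsO4^3-]
For each mole of Ag3AsO4 that dissolves: [Ag^+] = 3s, [AsO4^3-] = s.
So Ksp = (3s)^3 × s = 27s^4
Solving, s = (6.5 × 10^-23/27)^(1/4) = 1.2 × 10^-6 M

s ≈ 1.2e-6 M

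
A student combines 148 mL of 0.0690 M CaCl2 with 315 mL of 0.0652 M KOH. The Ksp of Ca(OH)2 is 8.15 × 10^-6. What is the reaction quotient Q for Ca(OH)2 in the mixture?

Total volume = 148 + 315 = 463 mL.
[Ca^2+] = 6.90 x 10^-2 × (148/463) = 2.206 × 10^-2 M
[OH^-] = 6.52 × 10^-2 × (315/463) = 4.436 x 10^-2 M
Ca(OH)2(s) <=> Ca^2+ + 2 OH^-, so Q = [Ca^2+][OH^-]^2
Q = (2.206 × 10^-2)(4.436 × 10^-2)^2 = 4.34 x 10^-5
Q > Ksp, so Ca(OH)2 will precipitate.

Q ≈ 4.34 × 10^-5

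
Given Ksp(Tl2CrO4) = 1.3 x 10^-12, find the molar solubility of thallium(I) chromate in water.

6.9 × 10^-5 M

Tl2CrO4(s) ⇌ 2 Tl^+ + CrO4^2-
Ksp = [Tl^+]^2[CrO4^2-]
With molar solubility s: [Tl^+] = 2s, [CrO4^2-] = s.
Ksp = (2s)^2s = 4s^3
Solving, s = (1.3 x 10^-12/4)^(1/3) = 6.9 × 10^-5 M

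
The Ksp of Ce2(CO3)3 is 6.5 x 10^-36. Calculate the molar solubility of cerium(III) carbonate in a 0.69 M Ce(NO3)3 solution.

s = 8.0e-13 M

Ce2(CO3)3(s) ⇌ 2 Ce^3+(aq) + 3 CO3^2-(aq)
Ksp = [Ce^3+]^2[CO3^2-]^3
Let s = moles of Ce2(CO3)3 that dissolve per litre. [Ce^3+] = 0.69 + 2s ≈ 0.69, [CO3^2-] = 3s (Ksp is small, so little additional dissolves).
Ksp ≈ (0.69)^2 × (3s)^3
s = 8.0 × 10^-13 M
Check: 2s = 1.6 × 10^-12 ≪ 0.69, so the approximation is valid.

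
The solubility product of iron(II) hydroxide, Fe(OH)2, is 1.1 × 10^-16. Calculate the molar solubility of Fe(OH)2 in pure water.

Fe(OH)2(s) <=> Fe^2+(aq) + 2 OH^-(aq)
Ksp = [Fe^2+][OH^-]^2
With molar solubility s: [Fe^2+] = s, [OH^-] = 2s.
So Ksp = s × (2s)^2 = 4s^3
s^3 = 1.1 × 10^-16 / 4, so s = 3.0 × 10^-6 M

s = 3.0 × 10^-6 M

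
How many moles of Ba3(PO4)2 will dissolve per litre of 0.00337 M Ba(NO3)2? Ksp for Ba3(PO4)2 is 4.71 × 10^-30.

5.55 × 10^-12 M

Ba3(PO4)2(s) ⇌ 3 Ba^2+(aq) + 2 PO4^3-(aq)
Ksp = [Ba^2+]^3[PO4^3-]^2
Let s be the molar solubility in this solution. [Ba^2+] = 0.00337 + 3s ≈ 0.00337, [PO4^3-] = 2s (Ksp is small, so little additional dissolves).
Ksp ≈ (0.00337)^3 × (2s)^2
s = 5.55 × 10^-12 M
Check: 3s = 1.7 × 10^-11 ≪ 0.00337, so the approximation is valid.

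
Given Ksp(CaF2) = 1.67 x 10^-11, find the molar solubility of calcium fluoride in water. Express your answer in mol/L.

s ≈ 1.61 x 10^-4 M

CaF2(s) ⇌ Ca^2+ + 2 F^-
Ksp = [Ca^2+][F^-]^2
With molar solubility s: [Ca^2+] = s, [F^-] = 2s.
Substituting: Ksp = s(2s)^2 = 4s^3
s^3 = 1.67 x 10^-11 / 4, so s = 1.61 × 10^-4 M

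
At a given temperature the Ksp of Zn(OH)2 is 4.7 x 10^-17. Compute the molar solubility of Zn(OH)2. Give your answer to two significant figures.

s ≈ 2.3 × 10^-6 M

Zn(OH)2(s) ⇌ Zn^2+(aq) + 2 OH^-(aq)
Ksp = [Zn^2+][OH^-]^2
With molar solubility s: [Zn^2+] = s, [OH^-] = 2s.
Substituting: Ksp = s(2s)^2 = 4s^3
s = (4.7 x 10^-17 / 4)^(1/3) = 2.3 × 10^-6 M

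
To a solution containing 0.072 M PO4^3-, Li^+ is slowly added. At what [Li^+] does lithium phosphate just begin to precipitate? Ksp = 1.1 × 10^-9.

[Li^+] = 2.5e-3 M

Li3PO4(s) ⇌ 3 Li^+(aq) + PO4^3-(aq)
Ksp = [Li^+]^3[PO4^3-]
Precipitation begins when Q = Ksp. With [PO4^3-] = 0.072 M:
1.1 × 10^-9 = (0.072) × [Li^+]^3
[Li^+] = (1.1 × 10^-9 / 7.2 × 10^-2)^(1/3) = 2.5 × 10^-3 M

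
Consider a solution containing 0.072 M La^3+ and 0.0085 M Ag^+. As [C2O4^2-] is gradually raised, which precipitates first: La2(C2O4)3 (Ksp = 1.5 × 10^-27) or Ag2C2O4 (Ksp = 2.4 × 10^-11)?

La2(C2O4)3

Each salt begins to precipitate when Q = Ksp, i.e. when [C2O4^2-] reaches its threshold.
For La2(C2O4)3: 1.5 × 10^-27 = (0.072)^2 × [C2O4^2-]^3  ⇒  [C2O4^2-] = 6.6 × 10^-9 M.
For Ag2C2O4: 2.4 × 10^-11 = (0.0085)^2 × [C2O4^2-]  ⇒  [C2O4^2-] = 3.3 x 10^-7 M.
The salt with the lower threshold [C2O4^2-] precipitates first: La2(C2O4)3.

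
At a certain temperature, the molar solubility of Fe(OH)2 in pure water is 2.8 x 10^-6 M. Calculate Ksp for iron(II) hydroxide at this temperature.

Fe(OH)2(s) <=> Fe^2+ + 2 OH^-
For each mole of Fe(OH)2 that dissolves: [Fe^2+] = s, [OH^-] = 2s.
Ksp = [Fe^2+][OH^-]^2
So Ksp = s × (2s)^2 = 4s^3
Ksp = 4 × (2.8 × 10^-6)^3 = 8.8 × 10^-17

Ksp ≈ 8.8 x 10^-17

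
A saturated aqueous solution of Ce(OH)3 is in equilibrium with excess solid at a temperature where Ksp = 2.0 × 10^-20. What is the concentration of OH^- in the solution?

Ce(OH)3(s) ⇌ Ce^3+ + 3 OH^-
Ksp = [Ce^3+][OH^-]^3
If s mol/L of Ce(OH)3 dissolves, [Ce^3+] = s and [OH^-] = 3s.
So Ksp = s × (3s)^3 = 27s^4
Solving, s = (2.0 × 10^-20/27)^(1/4) = 5.22 × 10^-6 M
[OH^-] = 3s = 1.6 x 10^-5 M

1.6e-5 M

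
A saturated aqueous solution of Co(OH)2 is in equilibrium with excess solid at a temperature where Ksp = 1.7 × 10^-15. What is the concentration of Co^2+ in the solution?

[Co^2+] = 7.5 × 10^-6 M

Co(OH)2(s) ⇌ Co^2+ + 2 OH^-
Ksp = [Co^2+][OH^-]^2
With molar solubility s: [Co^2+] = s, [OH^-] = 2s.
So Ksp = s × (2s)^2 = 4s^3
s = (1.7 × 10^-15 / 4)^(1/3) = 7.52 × 10^-6 M
[Co^2+] = s = 7.5 × 10^-6 M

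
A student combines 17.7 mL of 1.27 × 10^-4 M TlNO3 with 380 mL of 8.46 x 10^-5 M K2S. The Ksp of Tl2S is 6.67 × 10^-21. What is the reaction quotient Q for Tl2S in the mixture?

Total volume = 17.7 + 380 = 397.7 mL.
[Tl^+] = 1.27 × 10^-4 × (17.7/397.7) = 5.652 × 10^-6 M
[S^2-] = 8.46 x 10^-5 × (380/397.7) = 8.083 × 10^-5 M
Tl2S(s) ⇌ 2 Tl^+ + S^2-, so Q = [Tl^+]^2[S^2-]
Q = (5.652 × 10^-6)^2(8.083 × 10^-5) = 2.58 × 10^-15
Q > Ksp, so Tl2S will precipitate.

Q = 2.58 × 10^-15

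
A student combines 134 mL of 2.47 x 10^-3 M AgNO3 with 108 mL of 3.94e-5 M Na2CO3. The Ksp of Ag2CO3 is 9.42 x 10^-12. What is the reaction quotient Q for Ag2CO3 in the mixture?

Total volume = 134 + 108 = 242 mL.
[Ag^+] = 2.47 × 10^-3 × (134/242) = 1.368 x 10^-3 M
[CO3^2-] = 3.94 × 10^-5 × (108/242) = 1.758 × 10^-5 M
Ag2CO3(s) ⇌ 2 Ag^+ + CO3^2-, so Q = [Ag^+]^2[CO3^2-]
Q = (1.368 x 10^-3)^2(1.758 x 10^-5) = 3.29 x 10^-11
Q > Ksp, so Ag2CO3 will precipitate.

3.29 × 10^-11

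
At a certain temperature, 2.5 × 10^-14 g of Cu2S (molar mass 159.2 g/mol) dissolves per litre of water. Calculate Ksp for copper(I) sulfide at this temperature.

Ksp ≈ 1.5e-47

Molar solubility s = (2.5 × 10^-14 g/L) / (159.2 g/mol) = 1.57 x 10^-16 M.
Cu2S(s) <=> 2 Cu^+(aq) + S^2-(aq)
Let s = molar solubility. Then [Cu^+] = 2s and [S^2-] = s.
Ksp = [Cu^+]^2[S^2-]
Ksp = (2s)^2s = 4s^3
With s = 1.57 x 10^-16: Ksp = 1.5 x 10^-47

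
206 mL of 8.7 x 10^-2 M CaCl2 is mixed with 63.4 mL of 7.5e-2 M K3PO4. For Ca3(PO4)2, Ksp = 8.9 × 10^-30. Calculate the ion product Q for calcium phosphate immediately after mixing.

Total volume = 206 + 63.4 = 269.4 mL.
[Ca^2+] = 8.7 × 10^-2 × (206/269.4) = 6.65 × 10^-2 M
[PO4^3-] = 7.5 x 10^-2 × (63.4/269.4) = 1.77 × 10^-2 M
Ca3(PO4)2(s) <=> 3 Ca^2+ + 2 PO4^3-, so Q = [Ca^2+]^3[PO4^3-]^2
Q = (6.65 × 10^-2)^3(1.77 × 10^-2)^2 = 9.2 x 10^-8
Q > Ksp, so Ca3(PO4)2 will precipitate.

Q = 9.2 × 10^-8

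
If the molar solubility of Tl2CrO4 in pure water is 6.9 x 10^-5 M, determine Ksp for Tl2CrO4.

Tl2CrO4(s) <=> 2 Tl^+ + CrO4^2-
If s mol/L of Tl2CrO4 dissolves, [Tl^+] = 2s and [CrO4^2-] = s.
Ksp = [Tl^+]^2[CrO4^2-]
Ksp = (2s)^2s = 4s^3
With s = 6.9 x 10^-5: Ksp = 1.3 × 10^-12

Ksp ≈ 1.3e-12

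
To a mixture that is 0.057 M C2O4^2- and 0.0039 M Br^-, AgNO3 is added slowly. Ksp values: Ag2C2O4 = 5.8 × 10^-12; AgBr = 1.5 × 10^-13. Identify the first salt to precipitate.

AgBr

Each salt begins to precipitate when Q = Ksp, i.e. when [Ag^+] reaches its threshold.
For Ag2C2O4: 5.8 × 10^-12 = 0.057 × [Ag^+]^2  ⇒  [Ag^+] = 1.0 x 10^-5 M.
For AgBr: 1.5 × 10^-13 = 0.0039 × [Ag^+]  ⇒  [Ag^+] = 3.8 × 10^-11 M.
The salt with the lower threshold [Ag^+] precipitates first: AgBr.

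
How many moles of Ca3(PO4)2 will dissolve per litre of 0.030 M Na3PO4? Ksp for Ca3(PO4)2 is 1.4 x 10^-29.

Ca3(PO4)2(s) <=> 3 Ca^2+(aq) + 2 PO4^3-(aq)
Ksp = [Ca^2+]^3[PO4^3-]^2
If s mol/L dissolves here, [Ca^2+] = 3s, [PO4^3-] = 0.030 + 2s ≈ 0.030 (common-ion effect: PO4^3- is already 0.030 M).
Ksp ≈ (3s)^3 × (0.030)^2
s = 8.3 × 10^-10 M
Check: 2s = 1.7 × 10^-9 ≪ 0.030, so the approximation is valid.

s ≈ 8.3e-10 M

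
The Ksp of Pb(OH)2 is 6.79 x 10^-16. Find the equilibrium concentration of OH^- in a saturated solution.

1.11 x 10^-5 M

Pb(OH)2(s) ⇌ Pb^2+(aq) + 2 OH^-(aq)
Ksp = [Pb^2+][OH^-]^2
With molar solubility s: [Pb^2+] = s, [OH^-] = 2s.
Ksp = s(2s)^2 = 4s^3
s = (6.79 x 10^-16 / 4)^(1/3) = 5.537 × 10^-6 M
[OH^-] = 2s = 1.11 × 10^-5 M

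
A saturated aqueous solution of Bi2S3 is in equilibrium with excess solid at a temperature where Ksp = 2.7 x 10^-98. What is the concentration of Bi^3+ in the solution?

Bi2S3(s) <=> 2 Bi^3+(aq) + 3 S^2-(aq)
Ksp = [Bi^3+]^2[S^2-]^3
Let s = molar solubility. Then [Bi^3+] = 2s and [S^2-] = 3s.
Ksp = (2s)^2(3s)^3 = 108s^5
s^5 = 2.7 x 10^-98 / 108, so s = 1.20 x 10^-20 M
[Bi^3+] = 2s = 2.4 × 10^-20 M

2.4 × 10^-20 M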